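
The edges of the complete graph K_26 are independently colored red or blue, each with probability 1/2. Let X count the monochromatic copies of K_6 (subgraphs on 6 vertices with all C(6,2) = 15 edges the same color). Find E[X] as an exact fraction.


Let X = Σ_S X_S over the C(26, 6) = 230230 subsets S of size 6, where X_S = 1 if the K_6 on S is monochromatic.
For a fixed S, the K_6 on S has C(6, 2) = 15 edges. P[all 15 edges red] = (1/2)^15, and likewise for blue, so P[monochromatic] = 2·(1/2)^15 = 2^{1 − 15} = 1/16384.
Summing: E[X] = C(26, 6) · 2^{1 − 15} = 230230 · 1/16384 = 115115/8192.
Numerically: E[X] ≈ 14.052124.

E[X] = C(26,6)·2^(1−C(6,2)) = 115115/8192 ≈ 14.052124.


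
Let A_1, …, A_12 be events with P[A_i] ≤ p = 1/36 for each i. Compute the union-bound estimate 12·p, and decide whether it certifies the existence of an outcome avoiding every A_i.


Union bound: P[∪_{i=1}^{12} A_i] ≤ Σ_i P[A_i] ≤ 12·p = 12·(1/36) = 1/3.
Numerically: 1/3 ≈ 0.333333.
Is 1/3 < 1? YES.
Since P[∪ A_i] ≤ 1/3 < 1, the complement has P[∩ A_i^c] ≥ 1 − 1/3 = 2/3 > 0, so some outcome avoids every A_i.

12·p = 1/3 ≈ 0.333333; existence CERTIFIED by the union bound.


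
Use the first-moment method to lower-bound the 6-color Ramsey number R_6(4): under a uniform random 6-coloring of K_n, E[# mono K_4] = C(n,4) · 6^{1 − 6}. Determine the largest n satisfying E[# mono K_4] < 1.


We need C(n, 4) · 6^{1 − 6} < 1, i.e. C(n, 4) < 6^{6 − 1} = 7776.
Check values of n near the boundary:
  n = 17: C(17, 4) = 2380; 2380 < 7776? YES
  n = 18: C(18, 4) = 3060; 3060 < 7776? YES
  n = 19: C(19, 4) = 3876; 3876 < 7776? YES
  n = 20: C(20, 4) = 4845; 4845 < 7776? YES
  n = 21: C(21, 4) = 5985; 5985 < 7776? YES
  n = 22: C(22, 4) = 7315; 7315 < 7776? YES
  n = 23: C(23, 4) = 8855; 8855 < 7776? NO
The largest n with C(n, 4) < 7776 is n = 22 (where E[X] = 7315/7776 ≈ 0.940715). Hence R_6(4) > 22, i.e. R_6(4) ≥ 23.

Largest n = 22; hence R_6(4) > 22.


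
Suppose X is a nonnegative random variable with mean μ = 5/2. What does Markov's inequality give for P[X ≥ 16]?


μ = E[X] = 5/2, a = 16.
Markov: P[X ≥ 16] ≤ μ/a = (5/2)/16 = 5/32.
Numerically: ≈ 0.15625.
(Since a = 16 > μ = 2.50000, the bound 5/32 is < 1 and informative.)

P[X ≥ 16] ≤ 5/32 ≈ 0.15625.


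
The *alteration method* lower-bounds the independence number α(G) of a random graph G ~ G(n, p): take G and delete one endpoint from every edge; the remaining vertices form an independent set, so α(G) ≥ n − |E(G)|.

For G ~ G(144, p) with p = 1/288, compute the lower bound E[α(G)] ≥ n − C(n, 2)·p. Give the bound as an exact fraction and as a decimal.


E[|E(G)|] = C(144, 2)·p = 10296 · (1/288) = 143/4.
E[α(G)] ≥ n − E[|E(G)|] = 144 − 143/4 = 433/4.
Numerically: ≈ 108.2500.
(This is only a lower bound; the true E[α(G)] may be larger.)

E[α(G)] ≥ 433/4 ≈ 108.2500.


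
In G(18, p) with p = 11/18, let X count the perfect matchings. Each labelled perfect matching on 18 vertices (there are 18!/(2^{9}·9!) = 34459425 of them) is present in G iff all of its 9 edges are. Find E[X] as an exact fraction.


K_18 has 18!/(2^{9}·9!) = 34459425 labelled perfect matchings.
For each such perfect matching H, let X_H = 1 if all 9 edges of H are present in G. Then P[X_H = 1] = p^{9} = (11/18)^{9} = 2357947691/198359290368.
By linearity of expectation: E[X] = Σ_H E[X_H] = 34459425 · p^{9} = 34459425 · 2357947691/198359290368 = 1003129896443675/2448880128.
Numerically: E[X] ≈ 409628.

E[X] = 34459425 · (11/18)^{9} = 1003129896443675/2448880128 ≈ 409628.


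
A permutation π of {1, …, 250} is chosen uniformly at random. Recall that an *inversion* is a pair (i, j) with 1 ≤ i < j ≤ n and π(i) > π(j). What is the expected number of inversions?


Write X = Σ X_I over the C(250, 2) = 31125 pairs i < j, with X_I the indicator of one inversion.
There are 31125 indicators.
For each fixed pair i < j, the values π(i) and π(j) are two distinct elements of {1, …, 250} in uniformly random order; by symmetry P[π(i) > π(j)] = 1/2.
By linearity: E[X] = 31125 · (1/2) = C(250, 2) · (1/2) = 31125/2 = 31125/2 ≈ 15562.500000.

E[X] = 31125/2 = 15562.500000.


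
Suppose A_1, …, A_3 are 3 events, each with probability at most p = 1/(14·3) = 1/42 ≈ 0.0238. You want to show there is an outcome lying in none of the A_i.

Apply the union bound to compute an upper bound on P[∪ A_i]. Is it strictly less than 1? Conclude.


Union bound: P[∪_{i=1}^{3} A_i] ≤ Σ_i P[A_i] ≤ 3·p = 3·(1/42) = 1/14.
Numerically: 1/14 ≈ 0.0714.
Is 1/14 < 1? YES.
Since P[∪ A_i] ≤ 1/14 < 1, the complement has P[∩ A_i^c] ≥ 1 − 1/14 = 13/14 > 0, so some outcome avoids every A_i.

3·p = 1/14 ≈ 0.0714; existence CERTIFIED by the union bound.


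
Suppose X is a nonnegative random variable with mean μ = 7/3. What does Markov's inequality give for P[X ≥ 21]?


μ = E[X] = 7/3, a = 21.
Markov: P[X ≥ 21] ≤ μ/a = (7/3)/21 = 1/9.
Numerically: ≈ 0.1111.
(Since a = 21 > μ = 2.3333, the bound 1/9 is < 1 and informative.)

P[X ≥ 21] ≤ 1/9 ≈ 0.1111.


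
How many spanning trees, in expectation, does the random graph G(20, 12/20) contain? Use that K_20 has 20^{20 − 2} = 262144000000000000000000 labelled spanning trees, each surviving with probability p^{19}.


K_20 has 20^{20 − 2} = 262144000000000000000000 labelled spanning trees.
For each such spanning tree H, let X_H = 1 if all 19 edges of H are present in G. Then P[X_H = 1] = p^{19} = (3/5)^{19} = 1162261467/19073486328125.
By linearity: E[X] = Σ_H E[X_H] = 262144000000000000000000 · p^{19} = 262144000000000000000000 · 1162261467/19073486328125 = 79869999842655731712/5.
Numerically: E[X] ≈ 1.5974e+19.

E[X] = 262144000000000000000000 · (3/5)^{19} = 79869999842655731712/5 ≈ 1.5974e+19.


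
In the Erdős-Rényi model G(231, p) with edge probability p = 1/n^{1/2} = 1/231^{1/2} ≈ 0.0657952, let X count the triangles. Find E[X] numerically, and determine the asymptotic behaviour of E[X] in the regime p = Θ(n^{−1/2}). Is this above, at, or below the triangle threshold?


Number of potential triangles: C(231, 3) = 2027795.
Each occurs with probability p³ ≈ (0.0657952)³ ≈ 2.84827574e-04.
By linearity: E[X] = C(231, 3)·p³ ≈ 2027795 · 2.84827574e-04 ≈ 577.571930.
Since α = 1/2 < 1, p = c/n^{1/2} ≫ 1/n is above the triangle threshold p ~ 1/n. Asymptotically E[X] ~ (c³/6)·n^{3(1−α)} = (1³/6)·n^{1.5} → ∞; triangles are abundant w.h.p.

E[X] ≈ 577.571930; in regime p = Θ(1/n^{1/2}) E[X] diverges (above the triangle threshold p ~ 1/n).


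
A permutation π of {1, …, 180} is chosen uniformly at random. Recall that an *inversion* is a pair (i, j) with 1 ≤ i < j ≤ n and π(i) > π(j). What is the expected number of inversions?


Write X = Σ X_I over the C(180, 2) = 16110 pairs i < j, with X_I the indicator of one inversion.
There are 16110 indicators.
For each fixed pair i < j, the values π(i) and π(j) are two distinct elements of {1, …, 180} in uniformly random order; by symmetry P[π(i) > π(j)] = 1/2.
By linearity: E[X] = 16110 · (1/2) = C(180, 2) · (1/2) = 16110/2 = 8055 ≈ 8055.000000.

E[X] = 8055 = 8055.000000.


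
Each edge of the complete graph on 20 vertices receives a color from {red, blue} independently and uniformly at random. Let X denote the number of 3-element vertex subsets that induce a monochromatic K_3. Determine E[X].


Let X = Σ_S X_S over the C(20, 3) = 1140 subsets S of size 3, where X_S = 1 if the K_3 on S is monochromatic.
For a fixed S, the K_3 on S has C(3, 2) = 3 edges. P[all 3 edges red] = (1/2)^3, and likewise for blue, so P[monochromatic] = 2·(1/2)^3 = 2^{1 − 3} = 1/4.
Summing: E[X] = C(20, 3) · 2^{1 − 3} = 1140 · 1/4 = 285.
Numerically: E[X] ≈ 285.00000.

E[X] = C(20,3)·2^(1−C(3,2)) = 285 ≈ 285.00000.


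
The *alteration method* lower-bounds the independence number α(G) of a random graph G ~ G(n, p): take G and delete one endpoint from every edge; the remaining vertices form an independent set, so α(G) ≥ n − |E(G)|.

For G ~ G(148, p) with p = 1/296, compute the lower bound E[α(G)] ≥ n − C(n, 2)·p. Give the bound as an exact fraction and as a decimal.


E[|E(G)|] = C(148, 2)·p = 10878 · (1/296) = 147/4.
E[α(G)] ≥ n − E[|E(G)|] = 148 − 147/4 = 445/4.
Numerically: ≈ 111.250000.
(This is only a lower bound; the true E[α(G)] may be larger.)

E[α(G)] ≥ 445/4 ≈ 111.250000.


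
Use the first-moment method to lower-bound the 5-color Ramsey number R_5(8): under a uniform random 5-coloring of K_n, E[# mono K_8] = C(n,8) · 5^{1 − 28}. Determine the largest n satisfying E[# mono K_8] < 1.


We need C(n, 8) · 5^{1 − 28} < 1, i.e. C(n, 8) < 5^{28 − 1} = 7450580596923828125.
Check values of n near the boundary:
  n = 859: C(859, 8) = 7115855595170747139; 7115855595170747139 < 7450580596923828125? YES
  n = 860: C(860, 8) = 7182671140665308145; 7182671140665308145 < 7450580596923828125? YES
  n = 861: C(861, 8) = 7250034996615275865; 7250034996615275865 < 7450580596923828125? YES
  n = 862: C(862, 8) = 7317951015318931845; 7317951015318931845 < 7450580596923828125? YES
  n = 863: C(863, 8) = 7386423071602617757; 7386423071602617757 < 7450580596923828125? YES
  n = 864: C(864, 8) = 7455455062926006708; 7455455062926006708 < 7450580596923828125? NO
The largest n with C(n, 8) < 7450580596923828125 is n = 863 (where E[X] = 7386423071602617757/7450580596923828125 ≈ 0.99139). Hence R_5(8) > 863, i.e. R_5(8) ≥ 864.

Largest n = 863; hence R_5(8) > 863.


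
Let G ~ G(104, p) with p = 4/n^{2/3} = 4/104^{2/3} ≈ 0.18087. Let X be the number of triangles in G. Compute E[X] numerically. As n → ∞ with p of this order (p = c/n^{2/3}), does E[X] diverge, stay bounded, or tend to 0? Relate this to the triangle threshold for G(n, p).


Number of potential triangles: C(104, 3) = 182104.
Each occurs with probability p³ ≈ (0.18087)³ ≈ 5.9171598e-03.
By linearity: E[X] = C(104, 3)·p³ ≈ 182104 · 5.9171598e-03 ≈ 1077.53846.
Since α = 2/3 < 1, p = c/n^{2/3} ≫ 1/n is above the triangle threshold p ~ 1/n. Asymptotically E[X] ~ (c³/6)·n^{3(1−α)} = (4³/6)·n^{1} → ∞; triangles are abundant w.h.p.

E[X] ≈ 1077.53846; in regime p = Θ(1/n^{2/3}) E[X] diverges (above the triangle threshold p ~ 1/n).


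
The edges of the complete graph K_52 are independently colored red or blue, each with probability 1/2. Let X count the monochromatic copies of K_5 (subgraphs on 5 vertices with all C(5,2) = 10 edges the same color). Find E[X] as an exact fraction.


Let X = Σ_S X_S over the C(52, 5) = 2598960 subsets S of size 5, where X_S = 1 if the K_5 on S is monochromatic.
For a fixed S, the K_5 on S has C(5, 2) = 10 edges. P[all 10 edges red] = (1/2)^10, and likewise for blue, so P[monochromatic] = 2·(1/2)^10 = 2^{1 − 10} = 1/512.
By linearity: E[X] = C(52, 5) · 2^{1 − 10} = 2598960 · 1/512 = 162435/32.
Numerically: E[X] ≈ 5076.094.

E[X] = C(52,5)·2^(1−C(5,2)) = 162435/32 ≈ 5076.094.


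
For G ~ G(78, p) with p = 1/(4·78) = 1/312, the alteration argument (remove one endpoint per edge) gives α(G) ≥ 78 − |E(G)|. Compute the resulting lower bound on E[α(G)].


E[|E(G)|] = C(78, 2)·p = 3003 · (1/312) = 77/8.
E[α(G)] ≥ n − E[|E(G)|] = 78 − 77/8 = 547/8.
Numerically: ≈ 68.3750.
(This is only a lower bound; the true E[α(G)] may be larger.)

E[α(G)] ≥ 547/8 ≈ 68.3750.


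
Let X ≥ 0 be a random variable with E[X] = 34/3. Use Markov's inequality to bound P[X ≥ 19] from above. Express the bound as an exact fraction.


μ = E[X] = 34/3, a = 19.
Markov: P[X ≥ 19] ≤ μ/a = (34/3)/19 = 34/57.
Numerically: ≈ 0.596491.
(Since a = 19 > μ = 11.333333, the bound 34/57 is < 1 and informative.)

P[X ≥ 19] ≤ 34/57 ≈ 0.596491.


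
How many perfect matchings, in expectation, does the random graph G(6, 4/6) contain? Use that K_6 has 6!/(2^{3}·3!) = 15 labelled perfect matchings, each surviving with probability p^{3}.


K_6 has 6!/(2^{3}·3!) = 15 labelled perfect matchings.
For each such perfect matching H, let X_H = 1 if all 3 edges of H are present in G. Then P[X_H = 1] = p^{3} = (2/3)^{3} = 8/27.
By linearity: E[X] = Σ_H E[X_H] = 15 · p^{3} = 15 · 8/27 = 40/9.
Numerically: E[X] ≈ 4.44444.

E[X] = 15 · (2/3)^{3} = 40/9 ≈ 4.44444.


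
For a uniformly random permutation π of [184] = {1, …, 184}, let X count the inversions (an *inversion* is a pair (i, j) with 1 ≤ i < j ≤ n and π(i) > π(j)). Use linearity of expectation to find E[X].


Write X = Σ X_I over the C(184, 2) = 16836 pairs i < j, with X_I the indicator of one inversion.
There are 16836 indicators.
For each fixed pair i < j, the values π(i) and π(j) are two distinct elements of {1, …, 184} in uniformly random order; by symmetry P[π(i) > π(j)] = 1/2.
By linearity: E[X] = 16836 · (1/2) = C(184, 2) · (1/2) = 16836/2 = 8418 ≈ 8418.00000.

E[X] = 8418 = 8418.00000.


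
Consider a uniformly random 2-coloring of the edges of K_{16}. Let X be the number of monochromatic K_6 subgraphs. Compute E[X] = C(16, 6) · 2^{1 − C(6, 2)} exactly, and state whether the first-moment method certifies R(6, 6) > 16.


E[X] = C(16, 6) · 2^{1 − 15} = 8008 · 2^{−14} = 8008/16384.
As a reduced fraction: E[X] = 1001/2048 ≈ 0.4888.
Is E[X] < 1? YES.
Since E[X] < 1, there exists a 2-coloring of K_{16} with no monochromatic K_6; hence R(6, 6) > 16.

E[X] = 1001/2048 ≈ 0.4888; E[X] < 1, so R(6, 6) > 16.


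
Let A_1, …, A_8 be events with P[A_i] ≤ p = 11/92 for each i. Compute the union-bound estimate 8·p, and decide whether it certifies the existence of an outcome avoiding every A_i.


Union bound: P[∪_{i=1}^{8} A_i] ≤ Σ_i P[A_i] ≤ 8·p = 8·(11/92) = 22/23.
Numerically: 22/23 ≈ 0.9565217.
Is 22/23 < 1? YES.
Since P[∪ A_i] ≤ 22/23 < 1, the complement has P[∩ A_i^c] ≥ 1 − 22/23 = 1/23 > 0, so some outcome avoids every A_i.

8·p = 22/23 ≈ 0.9565217; existence CERTIFIED by the union bound.


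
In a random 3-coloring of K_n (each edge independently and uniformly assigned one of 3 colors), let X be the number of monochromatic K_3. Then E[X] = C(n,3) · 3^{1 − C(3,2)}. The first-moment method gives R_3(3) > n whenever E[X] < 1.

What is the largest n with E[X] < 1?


We need C(n, 3) · 3^{1 − 3} < 1, i.e. C(n, 3) < 3^{3 − 1} = 9.
Check values of n near the boundary:
  n = 3: C(3, 3) = 1; 1 < 9? YES
  n = 4: C(4, 3) = 4; 4 < 9? YES
  n = 5: C(5, 3) = 10; 10 < 9? NO
  n = 6: C(6, 3) = 20; 20 < 9? NO
  n = 7: C(7, 3) = 35; 35 < 9? NO
The largest n with C(n, 3) < 9 is n = 4 (where E[X] = 4/9 ≈ 0.4444444). Hence R_3(3) > 4, i.e. R_3(3) ≥ 5.

Largest n = 4; hence R_3(3) > 4.


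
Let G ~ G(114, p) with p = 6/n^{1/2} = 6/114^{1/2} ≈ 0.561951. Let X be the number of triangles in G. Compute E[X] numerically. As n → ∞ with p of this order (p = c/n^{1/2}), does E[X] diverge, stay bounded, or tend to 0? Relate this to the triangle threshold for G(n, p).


Number of potential triangles: C(114, 3) = 240464.
Each occurs with probability p³ ≈ (0.561951)³ ≈ 1.77458364e-01.
By linearity: E[X] = C(114, 3)·p³ ≈ 240464 · 1.77458364e-01 ≈ 42672.348113.
Since α = 1/2 < 1, p = c/n^{1/2} ≫ 1/n is above the triangle threshold p ~ 1/n. Asymptotically E[X] ~ (c³/6)·n^{3(1−α)} = (6³/6)·n^{1.5} → ∞; triangles are abundant w.h.p.

E[X] ≈ 42672.348113; in regime p = Θ(1/n^{1/2}) E[X] diverges (above the triangle threshold p ~ 1/n).


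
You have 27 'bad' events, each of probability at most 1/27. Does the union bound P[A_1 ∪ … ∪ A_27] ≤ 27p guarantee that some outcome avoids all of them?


Union bound: P[∪_{i=1}^{27} A_i] ≤ Σ_i P[A_i] ≤ 27·p = 27·(1/27) = 1.
Numerically: 1 ≈ 1.0000000.
Is 1 < 1? NO.
Since the bound 1 is ≥ 1, the union bound is uninformative here; it does NOT by itself certify existence.

27·p = 1 ≈ 1.0000000; existence NOT certified by the union bound.


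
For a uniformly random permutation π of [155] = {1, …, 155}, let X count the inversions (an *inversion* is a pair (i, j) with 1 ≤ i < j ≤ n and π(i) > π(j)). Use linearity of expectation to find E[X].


Write X = Σ X_I over the C(155, 2) = 11935 pairs i < j, with X_I the indicator of one inversion.
There are 11935 indicators.
For each fixed pair i < j, the values π(i) and π(j) are two distinct elements of {1, …, 155} in uniformly random order; by symmetry P[π(i) > π(j)] = 1/2.
By linearity: E[X] = 11935 · (1/2) = C(155, 2) · (1/2) = 11935/2 = 11935/2 ≈ 5967.500.

E[X] = 11935/2 = 5967.500.


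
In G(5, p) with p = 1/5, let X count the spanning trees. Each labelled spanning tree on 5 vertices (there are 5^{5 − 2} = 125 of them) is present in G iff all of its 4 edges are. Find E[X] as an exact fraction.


K_5 has 5^{5 − 2} = 125 labelled spanning trees.
For each such spanning tree H, let X_H = 1 if all 4 edges of H are present in G. Then P[X_H = 1] = p^{4} = (1/5)^{4} = 1/625.
Summing the indicators: E[X] = Σ_H E[X_H] = 125 · p^{4} = 125 · 1/625 = 1/5.
Numerically: E[X] ≈ 0.2.

E[X] = 125 · (1/5)^{4} = 1/5 ≈ 0.2.


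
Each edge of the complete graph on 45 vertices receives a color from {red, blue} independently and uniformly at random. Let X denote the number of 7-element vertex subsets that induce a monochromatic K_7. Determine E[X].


Let X = Σ_S X_S over the C(45, 7) = 45379620 subsets S of size 7, where X_S = 1 if the K_7 on S is monochromatic.
For a fixed S, the K_7 on S has C(7, 2) = 21 edges. P[all 21 edges red] = (1/2)^21, and likewise for blue, so P[monochromatic] = 2·(1/2)^21 = 2^{1 − 21} = 1/1048576.
By linearity: E[X] = C(45, 7) · 2^{1 − 21} = 45379620 · 1/1048576 = 11344905/262144.
Numerically: E[X] ≈ 43.27738.

E[X] = C(45,7)·2^(1−C(7,2)) = 11344905/262144 ≈ 43.27738.


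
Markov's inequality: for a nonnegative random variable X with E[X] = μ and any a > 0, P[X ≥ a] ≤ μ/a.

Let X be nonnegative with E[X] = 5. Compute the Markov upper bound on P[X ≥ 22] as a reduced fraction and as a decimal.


μ = E[X] = 5, a = 22.
Markov: P[X ≥ 22] ≤ μ/a = (5)/22 = 5/22.
Numerically: ≈ 0.227273.
(Since a = 22 > μ = 5.000000, the bound 5/22 is < 1 and informative.)

P[X ≥ 22] ≤ 5/22 ≈ 0.227273.


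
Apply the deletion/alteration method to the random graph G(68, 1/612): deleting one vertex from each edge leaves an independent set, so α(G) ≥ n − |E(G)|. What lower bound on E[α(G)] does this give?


E[|E(G)|] = C(68, 2)·p = 2278 · (1/612) = 67/18.
E[α(G)] ≥ n − E[|E(G)|] = 68 − 67/18 = 1157/18.
Numerically: ≈ 64.27778.
(This is only a lower bound; the true E[α(G)] may be larger.)

E[α(G)] ≥ 1157/18 ≈ 64.27778.


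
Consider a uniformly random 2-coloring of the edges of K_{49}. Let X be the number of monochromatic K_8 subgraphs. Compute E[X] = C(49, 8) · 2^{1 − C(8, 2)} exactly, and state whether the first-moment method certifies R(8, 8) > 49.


E[X] = C(49, 8) · 2^{1 − 28} = 450978066 · 2^{−27} = 450978066/134217728.
As a reduced fraction: E[X] = 225489033/67108864 ≈ 3.3600.
Is E[X] < 1? NO.
Since E[X] ≥ 1, the first-moment bound is inconclusive at n = 49; it does NOT by itself certify R(8, 8) > 49.

E[X] = 225489033/67108864 ≈ 3.3600; E[X] ≥ 1; first-moment method inconclusive here.


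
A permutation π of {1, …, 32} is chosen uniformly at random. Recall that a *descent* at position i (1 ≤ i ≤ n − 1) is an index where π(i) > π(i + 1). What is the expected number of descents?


Write X = Σ X_I over i = 1, …, 31, with X_I the indicator of one descent.
There are 31 indicators.
For each fixed i, the pair (π(i), π(i+1)) is a uniformly random ordered pair of distinct values from {1, …, 32}; by symmetry P[π(i) > π(i+1)] = 1/2.
By linearity: E[X] = 31 · (1/2) = (32 − 1) · (1/2) = 31/2 ≈ 15.500000.

E[X] = 31/2 = 15.500000.


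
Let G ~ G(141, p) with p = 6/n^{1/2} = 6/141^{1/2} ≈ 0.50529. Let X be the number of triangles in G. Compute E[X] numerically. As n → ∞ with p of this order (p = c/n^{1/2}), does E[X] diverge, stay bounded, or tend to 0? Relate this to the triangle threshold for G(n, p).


Number of potential triangles: C(141, 3) = 457310.
Each occurs with probability p³ ≈ (0.50529)³ ≈ 1.2901051e-01.
By linearity: E[X] = C(141, 3)·p³ ≈ 457310 · 1.2901051e-01 ≈ 58997.79498.
Since α = 1/2 < 1, p = c/n^{1/2} ≫ 1/n is above the triangle threshold p ~ 1/n. Asymptotically E[X] ~ (c³/6)·n^{3(1−α)} = (6³/6)·n^{1.5} → ∞; triangles are abundant w.h.p.

E[X] ≈ 58997.79498; in regime p = Θ(1/n^{1/2}) E[X] diverges (above the triangle threshold p ~ 1/n).


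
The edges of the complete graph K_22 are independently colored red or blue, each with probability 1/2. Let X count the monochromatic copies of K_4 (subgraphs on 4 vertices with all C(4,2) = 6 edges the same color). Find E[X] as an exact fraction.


Let X = Σ_S X_S over the C(22, 4) = 7315 subsets S of size 4, where X_S = 1 if the K_4 on S is monochromatic.
For a fixed S, the K_4 on S has C(4, 2) = 6 edges. P[all 6 edges red] = (1/2)^6, and likewise for blue, so P[monochromatic] = 2·(1/2)^6 = 2^{1 − 6} = 1/32.
By linearity of expectation: E[X] = C(22, 4) · 2^{1 − 6} = 7315 · 1/32 = 7315/32.
Numerically: E[X] ≈ 228.5938.

E[X] = C(22,4)·2^(1−C(4,2)) = 7315/32 ≈ 228.5938.


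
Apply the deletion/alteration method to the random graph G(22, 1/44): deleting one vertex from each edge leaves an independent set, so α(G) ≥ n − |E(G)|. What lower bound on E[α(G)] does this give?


E[|E(G)|] = C(22, 2)·p = 231 · (1/44) = 21/4.
E[α(G)] ≥ n − E[|E(G)|] = 22 − 21/4 = 67/4.
Numerically: ≈ 16.750000.
(This is only a lower bound; the true E[α(G)] may be larger.)

E[α(G)] ≥ 67/4 ≈ 16.750000.


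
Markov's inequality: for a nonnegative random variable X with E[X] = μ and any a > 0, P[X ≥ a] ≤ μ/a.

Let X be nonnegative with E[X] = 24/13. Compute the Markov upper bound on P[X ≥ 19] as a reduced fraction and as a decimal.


μ = E[X] = 24/13, a = 19.
Markov: P[X ≥ 19] ≤ μ/a = (24/13)/19 = 24/247.
Numerically: ≈ 0.097.
(Since a = 19 > μ = 1.846, the bound 24/247 is < 1 and informative.)

P[X ≥ 19] ≤ 24/247 ≈ 0.097.


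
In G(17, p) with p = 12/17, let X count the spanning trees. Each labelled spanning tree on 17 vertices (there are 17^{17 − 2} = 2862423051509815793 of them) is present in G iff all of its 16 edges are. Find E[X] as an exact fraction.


K_17 has 17^{17 − 2} = 2862423051509815793 labelled spanning trees.
For each such spanning tree H, let X_H = 1 if all 16 edges of H are present in G. Then P[X_H = 1] = p^{16} = (12/17)^{16} = 184884258895036416/48661191875666868481.
Summing the indicators: E[X] = Σ_H E[X_H] = 2862423051509815793 · p^{16} = 2862423051509815793 · 184884258895036416/48661191875666868481 = 184884258895036416/17.
Numerically: E[X] ≈ 1.0876e+16.

E[X] = 2862423051509815793 · (12/17)^{16} = 184884258895036416/17 ≈ 1.0876e+16.


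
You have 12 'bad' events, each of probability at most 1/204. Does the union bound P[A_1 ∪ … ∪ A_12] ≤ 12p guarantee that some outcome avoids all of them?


Union bound: P[∪_{i=1}^{12} A_i] ≤ Σ_i P[A_i] ≤ 12·p = 12·(1/204) = 1/17.
Numerically: 1/17 ≈ 0.059.
Is 1/17 < 1? YES.
Since P[∪ A_i] ≤ 1/17 < 1, the complement has P[∩ A_i^c] ≥ 1 − 1/17 = 16/17 > 0, so some outcome avoids every A_i.

12·p = 1/17 ≈ 0.059; existence CERTIFIED by the union bound.


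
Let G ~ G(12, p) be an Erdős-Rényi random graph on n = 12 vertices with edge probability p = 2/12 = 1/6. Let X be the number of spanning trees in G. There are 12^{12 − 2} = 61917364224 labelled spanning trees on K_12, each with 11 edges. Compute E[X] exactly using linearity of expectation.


K_12 has 12^{12 − 2} = 61917364224 labelled spanning trees.
For each such spanning tree H, let X_H = 1 if all 11 edges of H are present in G. Then P[X_H = 1] = p^{11} = (1/6)^{11} = 1/362797056.
By linearity: E[X] = Σ_H E[X_H] = 61917364224 · p^{11} = 61917364224 · 1/362797056 = 512/3.
Numerically: E[X] ≈ 170.7.

E[X] = 61917364224 · (1/6)^{11} = 512/3 ≈ 170.7.


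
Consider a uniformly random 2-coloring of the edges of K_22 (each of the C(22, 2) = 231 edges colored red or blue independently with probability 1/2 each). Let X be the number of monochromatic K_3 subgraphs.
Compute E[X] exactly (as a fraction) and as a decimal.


Let X = Σ_S X_S over the C(22, 3) = 1540 subsets S of size 3, where X_S = 1 if the K_3 on S is monochromatic.
For a fixed S, the K_3 on S has C(3, 2) = 3 edges. P[all 3 edges red] = (1/2)^3, and likewise for blue, so P[monochromatic] = 2·(1/2)^3 = 2^{1 − 3} = 1/4.
By linearity: E[X] = C(22, 3) · 2^{1 − 3} = 1540 · 1/4 = 385.
Numerically: E[X] ≈ 385.000000.

E[X] = C(22,3)·2^(1−C(3,2)) = 385 ≈ 385.000000.


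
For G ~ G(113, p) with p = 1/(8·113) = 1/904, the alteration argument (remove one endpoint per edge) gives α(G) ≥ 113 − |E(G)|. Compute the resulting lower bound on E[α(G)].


E[|E(G)|] = C(113, 2)·p = 6328 · (1/904) = 7.
E[α(G)] ≥ n − E[|E(G)|] = 113 − 7 = 106.
Numerically: ≈ 106.000000.
(This is only a lower bound; the true E[α(G)] may be larger.)

E[α(G)] ≥ 106 ≈ 106.000000.


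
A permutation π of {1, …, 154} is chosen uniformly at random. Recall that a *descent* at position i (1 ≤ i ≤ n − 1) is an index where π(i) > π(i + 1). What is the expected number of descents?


Write X = Σ X_I over i = 1, …, 153, with X_I the indicator of one descent.
There are 153 indicators.
For each fixed i, the pair (π(i), π(i+1)) is a uniformly random ordered pair of distinct values from {1, …, 154}; by symmetry P[π(i) > π(i+1)] = 1/2.
By linearity: E[X] = 153 · (1/2) = (154 − 1) · (1/2) = 153/2 ≈ 76.500.

E[X] = 153/2 = 76.500.


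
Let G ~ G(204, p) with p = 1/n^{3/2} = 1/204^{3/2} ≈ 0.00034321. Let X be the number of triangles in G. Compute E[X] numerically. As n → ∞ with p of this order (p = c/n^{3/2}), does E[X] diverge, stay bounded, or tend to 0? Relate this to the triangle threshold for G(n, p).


Number of potential triangles: C(204, 3) = 1394204.
Each occurs with probability p³ ≈ (0.00034321)³ ≈ 4.0426323e-11.
By linearity: E[X] = C(204, 3)·p³ ≈ 1394204 · 4.0426323e-11 ≈ 0.00006.
Since α = 3/2 > 1, p = c/n^{3/2} = o(1/n) is below the triangle threshold p ~ 1/n. Asymptotically E[X] ~ (c³/6)·n^{3(1−α)} = (1³/6)·n^{-1.5} → 0, so by Markov's inequality G has no triangles w.h.p.

E[X] ≈ 0.00006; in regime p = Θ(1/n^{3/2}) E[X] tends to 0 (below the triangle threshold p ~ 1/n).


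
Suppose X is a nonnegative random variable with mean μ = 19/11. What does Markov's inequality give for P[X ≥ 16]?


μ = E[X] = 19/11, a = 16.
Markov: P[X ≥ 16] ≤ μ/a = (19/11)/16 = 19/176.
Numerically: ≈ 0.1080.
(Since a = 16 > μ = 1.7273, the bound 19/176 is < 1 and informative.)

P[X ≥ 16] ≤ 19/176 ≈ 0.1080.


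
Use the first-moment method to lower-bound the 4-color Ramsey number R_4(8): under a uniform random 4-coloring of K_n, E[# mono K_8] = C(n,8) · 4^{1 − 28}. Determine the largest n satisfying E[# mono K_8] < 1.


We need C(n, 8) · 4^{1 − 28} < 1, i.e. C(n, 8) < 4^{28 − 1} = 18014398509481984.
Check values of n near the boundary:
  n = 402: C(402, 8) = 15770615726749950; 15770615726749950 < 18014398509481984? YES
  n = 403: C(403, 8) = 16090020602228430; 16090020602228430 < 18014398509481984? YES
  n = 404: C(404, 8) = 16415071523485570; 16415071523485570 < 18014398509481984? YES
  n = 405: C(405, 8) = 16745853821188050; 16745853821188050 < 18014398509481984? YES
  n = 406: C(406, 8) = 17082453897995850; 17082453897995850 < 18014398509481984? YES
  n = 407: C(407, 8) = 17424959239309050; 17424959239309050 < 18014398509481984? YES
  n = 408: C(408, 8) = 17773458424095231; 17773458424095231 < 18014398509481984? YES
  n = 409: C(409, 8) = 18128041135797879; 18128041135797879 < 18014398509481984? NO
  n = 410: C(410, 8) = 18488798173326195; 18488798173326195 < 18014398509481984? NO
  n = 411: C(411, 8) = 18855821462126715; 18855821462126715 < 18014398509481984? NO
The largest n with C(n, 8) < 18014398509481984 is n = 408 (where E[X] = 17773458424095231/18014398509481984 ≈ 0.98663). Hence R_4(8) > 408, i.e. R_4(8) ≥ 409.

Largest n = 408; hence R_4(8) > 408.


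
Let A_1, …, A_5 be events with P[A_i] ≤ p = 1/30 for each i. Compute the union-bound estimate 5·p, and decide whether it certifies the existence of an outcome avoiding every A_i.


Union bound: P[∪_{i=1}^{5} A_i] ≤ Σ_i P[A_i] ≤ 5·p = 5·(1/30) = 1/6.
Numerically: 1/6 ≈ 0.166667.
Is 1/6 < 1? YES.
Since P[∪ A_i] ≤ 1/6 < 1, the complement has P[∩ A_i^c] ≥ 1 − 1/6 = 5/6 > 0, so some outcome avoids every A_i.

5·p = 1/6 ≈ 0.166667; existence CERTIFIED by the union bound.


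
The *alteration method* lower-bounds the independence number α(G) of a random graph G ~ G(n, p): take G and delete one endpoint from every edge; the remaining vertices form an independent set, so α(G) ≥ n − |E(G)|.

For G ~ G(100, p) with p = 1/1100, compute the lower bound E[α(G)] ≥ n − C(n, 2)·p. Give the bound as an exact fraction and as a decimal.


E[|E(G)|] = C(100, 2)·p = 4950 · (1/1100) = 9/2.
E[α(G)] ≥ n − E[|E(G)|] = 100 − 9/2 = 191/2.
Numerically: ≈ 95.500000.
(This is only a lower bound; the true E[α(G)] may be larger.)

E[α(G)] ≥ 191/2 ≈ 95.500000.


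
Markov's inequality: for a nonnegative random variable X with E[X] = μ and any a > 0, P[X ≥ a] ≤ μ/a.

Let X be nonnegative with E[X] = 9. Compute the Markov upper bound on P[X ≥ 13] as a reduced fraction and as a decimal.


μ = E[X] = 9, a = 13.
Markov: P[X ≥ 13] ≤ μ/a = (9)/13 = 9/13.
Numerically: ≈ 0.6923.
(Since a = 13 > μ = 9.0000, the bound 9/13 is < 1 and informative.)

P[X ≥ 13] ≤ 9/13 ≈ 0.6923.


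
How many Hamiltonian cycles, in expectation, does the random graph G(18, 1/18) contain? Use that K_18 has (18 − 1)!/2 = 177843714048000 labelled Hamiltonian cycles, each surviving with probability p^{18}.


K_18 has (18 − 1)!/2 = 177843714048000 labelled Hamiltonian cycles.
For each such Hamiltonian cycle H, let X_H = 1 if all 18 edges of H are present in G. Then P[X_H = 1] = p^{18} = (1/18)^{18} = 1/39346408075296537575424.
By linearity of expectation: E[X] = Σ_H E[X_H] = 177843714048000 · p^{18} = 177843714048000 · 1/39346408075296537575424 = 14889875/3294258113514384.
Numerically: E[X] ≈ 4.5199e-09.

E[X] = 177843714048000 · (1/18)^{18} = 14889875/3294258113514384 ≈ 4.5199e-09.


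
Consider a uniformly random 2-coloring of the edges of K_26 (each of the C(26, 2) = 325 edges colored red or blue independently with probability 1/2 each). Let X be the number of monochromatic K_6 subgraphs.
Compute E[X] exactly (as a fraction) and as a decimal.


Let X = Σ_S X_S over the C(26, 6) = 230230 subsets S of size 6, where X_S = 1 if the K_6 on S is monochromatic.
For a fixed S, the K_6 on S has C(6, 2) = 15 edges. P[all 15 edges red] = (1/2)^15, and likewise for blue, so P[monochromatic] = 2·(1/2)^15 = 2^{1 − 15} = 1/16384.
Summing: E[X] = C(26, 6) · 2^{1 − 15} = 230230 · 1/16384 = 115115/8192.
Numerically: E[X] ≈ 14.0521.

E[X] = C(26,6)·2^(1−C(6,2)) = 115115/8192 ≈ 14.0521.


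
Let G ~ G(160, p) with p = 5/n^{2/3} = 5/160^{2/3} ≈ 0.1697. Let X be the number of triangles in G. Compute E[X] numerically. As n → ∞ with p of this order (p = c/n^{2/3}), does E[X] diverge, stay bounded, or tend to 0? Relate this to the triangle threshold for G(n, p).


Number of potential triangles: C(160, 3) = 669920.
Each occurs with probability p³ ≈ (0.1697)³ ≈ 4.882813e-03.
By linearity: E[X] = C(160, 3)·p³ ≈ 669920 · 4.882813e-03 ≈ 3271.0938.
Since α = 2/3 < 1, p = c/n^{2/3} ≫ 1/n is above the triangle threshold p ~ 1/n. Asymptotically E[X] ~ (c³/6)·n^{3(1−α)} = (5³/6)·n^{1} → ∞; triangles are abundant w.h.p.

E[X] ≈ 3271.0938; in regime p = Θ(1/n^{2/3}) E[X] diverges (above the triangle threshold p ~ 1/n).


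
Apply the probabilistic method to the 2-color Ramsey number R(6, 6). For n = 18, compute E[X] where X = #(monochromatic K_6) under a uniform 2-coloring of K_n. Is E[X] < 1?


E[X] = C(18, 6) · 2^{1 − 15} = 18564 · 2^{−14} = 18564/16384.
As a reduced fraction: E[X] = 4641/4096 ≈ 1.133057.
Is E[X] < 1? NO.
Since E[X] ≥ 1, the first-moment bound is inconclusive at n = 18; it does NOT by itself certify R(6, 6) > 18.

E[X] = 4641/4096 ≈ 1.133057; E[X] ≥ 1; first-moment method inconclusive here.


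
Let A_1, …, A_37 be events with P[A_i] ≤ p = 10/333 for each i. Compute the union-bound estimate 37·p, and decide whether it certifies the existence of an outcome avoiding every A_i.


Union bound: P[∪_{i=1}^{37} A_i] ≤ Σ_i P[A_i] ≤ 37·p = 37·(10/333) = 10/9.
Numerically: 10/9 ≈ 1.111111.
Is 10/9 < 1? NO.
Since the bound 10/9 is ≥ 1, the union bound is uninformative here; it does NOT by itself certify existence.

37·p = 10/9 ≈ 1.111111; existence NOT certified by the union bound.


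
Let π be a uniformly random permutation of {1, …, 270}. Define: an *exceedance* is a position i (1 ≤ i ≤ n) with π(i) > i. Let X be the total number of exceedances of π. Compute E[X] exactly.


Write X = Σ_{i=1}^{270} X_i, where X_i = 1_{π(i) > i}.
For each fixed i, π(i) is uniform over {1, …, 270} (marginal of a uniform permutation), so P[π(i) > i] = (n − i)/n. Summing: Σ_{i=1}^{270} (n − i)/n = (0 + 1 + … + 269)/270 = 270(270 − 1)/(2·270) = (270 − 1)/2.
Hence E[X] = Σ_{i=1}^{270} (270 − i)/270 = 269/2 ≈ 134.50000.

E[X] = 269/2 = 134.50000.


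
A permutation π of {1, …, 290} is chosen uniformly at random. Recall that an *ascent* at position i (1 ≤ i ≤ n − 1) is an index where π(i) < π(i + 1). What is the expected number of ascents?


Write X = Σ X_I over i = 1, …, 289, with X_I the indicator of one ascent.
There are 289 indicators.
For each fixed i, the pair (π(i), π(i+1)) is a uniformly random ordered pair of distinct values from {1, …, 290}; by symmetry P[π(i) < π(i+1)] = 1/2.
By linearity: E[X] = 289 · (1/2) = (290 − 1) · (1/2) = 289/2 ≈ 144.5000.

E[X] = 289/2 = 144.5000.


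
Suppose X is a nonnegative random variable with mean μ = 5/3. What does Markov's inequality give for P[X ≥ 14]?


μ = E[X] = 5/3, a = 14.
Markov: P[X ≥ 14] ≤ μ/a = (5/3)/14 = 5/42.
Numerically: ≈ 0.11905.
(Since a = 14 > μ = 1.66667, the bound 5/42 is < 1 and informative.)

P[X ≥ 14] ≤ 5/42 ≈ 0.11905.


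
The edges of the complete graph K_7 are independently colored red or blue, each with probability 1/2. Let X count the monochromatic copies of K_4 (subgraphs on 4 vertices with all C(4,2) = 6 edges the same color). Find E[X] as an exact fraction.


Let X = Σ_S X_S over the C(7, 4) = 35 subsets S of size 4, where X_S = 1 if the K_4 on S is monochromatic.
For a fixed S, the K_4 on S has C(4, 2) = 6 edges. P[all 6 edges red] = (1/2)^6, and likewise for blue, so P[monochromatic] = 2·(1/2)^6 = 2^{1 − 6} = 1/32.
Summing: E[X] = C(7, 4) · 2^{1 − 6} = 35 · 1/32 = 35/32.
Numerically: E[X] ≈ 1.09375.

E[X] = C(7,4)·2^(1−C(4,2)) = 35/32 ≈ 1.09375.


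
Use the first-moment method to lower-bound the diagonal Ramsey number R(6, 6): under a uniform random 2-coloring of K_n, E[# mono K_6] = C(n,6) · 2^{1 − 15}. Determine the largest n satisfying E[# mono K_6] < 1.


We need C(n, 6) · 2^{1 − 15} < 1, i.e. C(n, 6) < 2^{15 − 1} = 16384.
Check values of n near the boundary:
  n = 13: C(13, 6) = 1716; 1716 < 16384? YES
  n = 14: C(14, 6) = 3003; 3003 < 16384? YES
  n = 15: C(15, 6) = 5005; 5005 < 16384? YES
  n = 16: C(16, 6) = 8008; 8008 < 16384? YES
  n = 17: C(17, 6) = 12376; 12376 < 16384? YES
  n = 18: C(18, 6) = 18564; 18564 < 16384? NO
The largest n with C(n, 6) < 16384 is n = 17 (where E[X] = 1547/2048 ≈ 0.755). Hence R(6, 6) > 17, i.e. R(6, 6) ≥ 18.

Largest n = 17; hence R(6, 6) > 17.


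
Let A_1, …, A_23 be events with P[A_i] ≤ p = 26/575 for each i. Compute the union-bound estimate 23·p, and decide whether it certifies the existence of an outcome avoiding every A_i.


Union bound: P[∪_{i=1}^{23} A_i] ≤ Σ_i P[A_i] ≤ 23·p = 23·(26/575) = 26/25.
Numerically: 26/25 ≈ 1.040000.
Is 26/25 < 1? NO.
Since the bound 26/25 is ≥ 1, the union bound is uninformative here; it does NOT by itself certify existence.

23·p = 26/25 ≈ 1.040000; existence NOT certified by the union bound.


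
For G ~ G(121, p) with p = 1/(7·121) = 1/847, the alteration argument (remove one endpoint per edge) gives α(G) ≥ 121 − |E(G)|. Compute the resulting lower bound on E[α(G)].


E[|E(G)|] = C(121, 2)·p = 7260 · (1/847) = 60/7.
E[α(G)] ≥ n − E[|E(G)|] = 121 − 60/7 = 787/7.
Numerically: ≈ 112.4286.
(This is only a lower bound; the true E[α(G)] may be larger.)

E[α(G)] ≥ 787/7 ≈ 112.4286.


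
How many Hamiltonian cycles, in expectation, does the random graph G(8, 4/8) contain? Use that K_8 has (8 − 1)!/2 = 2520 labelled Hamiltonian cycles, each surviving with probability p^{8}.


K_8 has (8 − 1)!/2 = 2520 labelled Hamiltonian cycles.
For each such Hamiltonian cycle H, let X_H = 1 if all 8 edges of H are present in G. Then P[X_H = 1] = p^{8} = (1/2)^{8} = 1/256.
Summing the indicators: E[X] = Σ_H E[X_H] = 2520 · p^{8} = 2520 · 1/256 = 315/32.
Numerically: E[X] ≈ 9.84375.

E[X] = 2520 · (1/2)^{8} = 315/32 ≈ 9.84375.


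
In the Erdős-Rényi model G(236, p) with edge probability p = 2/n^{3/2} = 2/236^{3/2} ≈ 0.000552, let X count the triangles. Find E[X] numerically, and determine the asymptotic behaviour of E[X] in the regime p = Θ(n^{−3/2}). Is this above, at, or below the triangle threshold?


Number of potential triangles: C(236, 3) = 2162940.
Each occurs with probability p³ ≈ (0.000552)³ ≈ 1.67875e-10.
By linearity: E[X] = C(236, 3)·p³ ≈ 2162940 · 1.67875e-10 ≈ 0.000.
Since α = 3/2 > 1, p = c/n^{3/2} = o(1/n) is below the triangle threshold p ~ 1/n. Asymptotically E[X] ~ (c³/6)·n^{3(1−α)} = (2³/6)·n^{-1.5} → 0, so by Markov's inequality G has no triangles w.h.p.

E[X] ≈ 0.000; in regime p = Θ(1/n^{3/2}) E[X] tends to 0 (below the triangle threshold p ~ 1/n).


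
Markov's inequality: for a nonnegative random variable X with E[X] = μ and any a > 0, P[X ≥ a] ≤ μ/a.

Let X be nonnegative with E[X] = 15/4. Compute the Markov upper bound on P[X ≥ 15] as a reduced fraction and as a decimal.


μ = E[X] = 15/4, a = 15.
Markov: P[X ≥ 15] ≤ μ/a = (15/4)/15 = 1/4.
Numerically: ≈ 0.25000.
(Since a = 15 > μ = 3.75000, the bound 1/4 is < 1 and informative.)

P[X ≥ 15] ≤ 1/4 ≈ 0.25000.


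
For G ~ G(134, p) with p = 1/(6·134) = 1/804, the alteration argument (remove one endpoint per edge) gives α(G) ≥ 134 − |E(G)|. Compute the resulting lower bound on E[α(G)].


E[|E(G)|] = C(134, 2)·p = 8911 · (1/804) = 133/12.
E[α(G)] ≥ n − E[|E(G)|] = 134 − 133/12 = 1475/12.
Numerically: ≈ 122.9167.
(This is only a lower bound; the true E[α(G)] may be larger.)

E[α(G)] ≥ 1475/12 ≈ 122.9167.


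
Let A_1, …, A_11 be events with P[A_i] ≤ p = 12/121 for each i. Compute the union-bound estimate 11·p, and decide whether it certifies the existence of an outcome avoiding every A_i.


Union bound: P[∪_{i=1}^{11} A_i] ≤ Σ_i P[A_i] ≤ 11·p = 11·(12/121) = 12/11.
Numerically: 12/11 ≈ 1.0909.
Is 12/11 < 1? NO.
Since the bound 12/11 is ≥ 1, the union bound is uninformative here; it does NOT by itself certify existence.

11·p = 12/11 ≈ 1.0909; existence NOT certified by the union bound.


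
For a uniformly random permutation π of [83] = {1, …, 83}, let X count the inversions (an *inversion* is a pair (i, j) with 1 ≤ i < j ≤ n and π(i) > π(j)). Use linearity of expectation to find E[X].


Write X = Σ X_I over the C(83, 2) = 3403 pairs i < j, with X_I the indicator of one inversion.
There are 3403 indicators.
For each fixed pair i < j, the values π(i) and π(j) are two distinct elements of {1, …, 83} in uniformly random order; by symmetry P[π(i) > π(j)] = 1/2.
By linearity: E[X] = 3403 · (1/2) = C(83, 2) · (1/2) = 3403/2 = 3403/2 ≈ 1701.50000.

E[X] = 3403/2 = 1701.50000.
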